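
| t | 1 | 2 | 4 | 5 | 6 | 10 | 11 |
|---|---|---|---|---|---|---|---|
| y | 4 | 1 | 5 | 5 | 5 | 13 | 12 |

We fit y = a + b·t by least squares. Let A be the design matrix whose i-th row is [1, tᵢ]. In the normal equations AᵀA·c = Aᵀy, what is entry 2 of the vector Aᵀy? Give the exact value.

343

Entry 2 ↔ basis t, so (Aᵀy)_{2} = Σᵢ (t)·yᵢ = (1)·(4) + (2)·(1) + (4)·(5) + (5)·(5) + (6)·(5) + (10)·(13) + (11)·(12) = 343.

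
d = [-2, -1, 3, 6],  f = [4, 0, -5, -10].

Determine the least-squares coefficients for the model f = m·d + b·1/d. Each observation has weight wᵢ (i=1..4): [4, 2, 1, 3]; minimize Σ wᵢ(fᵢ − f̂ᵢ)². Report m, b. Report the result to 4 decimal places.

From the data, Σwᵢ·d·d = 135, Σwᵢ·d·1/d = 10, Σwᵢ·1/d·1/d = 115/36.
Right-hand side: Σwᵢ·d·f = -227, Σwᵢ·1/d·f = -44/3.
So AᵀWA·[m, b]ᵀ = AᵀWf: [[135, 10]; [10, 115/36]]·[m, b]ᵀ = [-227, -44/3]ᵀ.
Δ = 135·(115/36) − 10² = 1325/4.
m = ((-227)·(115/36) − 10·(-44/3))/(1325/4) = -833/477; b = (135·(-44/3) − 10·(-227))/(1325/4) = 232/265.

m = -1.7463, b = 0.8755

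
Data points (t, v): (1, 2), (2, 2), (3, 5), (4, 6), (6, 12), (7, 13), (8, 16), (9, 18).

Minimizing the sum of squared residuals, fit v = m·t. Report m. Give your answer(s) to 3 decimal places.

m = 1.915

With design matrix M, MᵀM = [[260]] and Mᵀv = [498]ᵀ.
Hence m = 498 / 260 ≈ 1.91538.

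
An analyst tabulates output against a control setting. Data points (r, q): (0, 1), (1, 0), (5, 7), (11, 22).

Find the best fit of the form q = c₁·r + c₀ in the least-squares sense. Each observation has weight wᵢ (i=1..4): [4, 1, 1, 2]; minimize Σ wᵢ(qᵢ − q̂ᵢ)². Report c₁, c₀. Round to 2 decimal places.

The normal system XᵀWX·[c₁, c₀]ᵀ = XᵀWq is [[268, 28]; [28, 8]]·[c₁, c₀]ᵀ = [519, 55]ᵀ.
Δ = 268·8 − 28² = 1360.
c₁ = (519·8 − 28·55)/1360 = 653/340; c₀ = (268·55 − 28·519)/1360 = 13/85.

c₁ = 1.92, c₀ = 0.15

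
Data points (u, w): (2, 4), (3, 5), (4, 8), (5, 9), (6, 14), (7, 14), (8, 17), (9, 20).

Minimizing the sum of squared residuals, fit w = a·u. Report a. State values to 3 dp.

a = 2.106

From the data, Σu·u = 284.
Right-hand side: Σu·w = 598.
Hence a = 598 / 284 ≈ 2.10563.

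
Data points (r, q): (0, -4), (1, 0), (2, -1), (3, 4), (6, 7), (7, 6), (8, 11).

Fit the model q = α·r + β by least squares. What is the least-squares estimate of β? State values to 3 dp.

XᵀX·[α, β]ᵀ = Xᵀq reads: 163·α + 27·β = 182;  27·α + 7·β = 23.
(Σr·r = 163, Σr = 27, Σ1 = 7, Σr·q = 182, Σq = 23.)
Eliminating β: 7·(row 1) − 27·(row 2) gives 412·α = 7·182 − 27·23 = 653, so α = 653/412.
Then β = (23 − 27·(653/412))/7 = -1165/412.

β = -2.828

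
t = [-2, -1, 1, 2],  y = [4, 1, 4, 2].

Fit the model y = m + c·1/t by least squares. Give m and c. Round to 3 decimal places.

From the data, Σ1 = 4, Σ1/t = 0, Σ1/t·1/t = 5/2.
Right-hand side: Σy = 11, Σ1/t·y = 2.
Eliminating c: (5/2)·(row 1) − 0·(row 2) gives 10·m = (5/2)·11 − 0·2 = 55/2, so m = 11/4.
Then c = (2 − 0·(11/4))/(5/2) = 4/5.

m = 2.750, c = 0.800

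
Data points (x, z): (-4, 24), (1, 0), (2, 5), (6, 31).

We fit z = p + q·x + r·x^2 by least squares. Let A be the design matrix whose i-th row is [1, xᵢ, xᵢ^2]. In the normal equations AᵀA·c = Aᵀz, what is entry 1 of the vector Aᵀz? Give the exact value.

Entry 1 ↔ basis 1, so (Aᵀz)_{1} = Σᵢ zᵢ = (1)·(24) + (1)·(0) + (1)·(5) + (1)·(31) = 60.

60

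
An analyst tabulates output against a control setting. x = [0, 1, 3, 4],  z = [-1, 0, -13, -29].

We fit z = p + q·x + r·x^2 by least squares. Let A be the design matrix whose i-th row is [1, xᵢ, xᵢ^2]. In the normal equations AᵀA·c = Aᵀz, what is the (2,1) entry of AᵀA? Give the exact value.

Row 2 ↔ basis x, column 1 ↔ basis 1, so (AᵀA)_{2,1} = Σᵢ x = (0)·(1) + (1)·(1) + (3)·(1) + (4)·(1) = 8.

8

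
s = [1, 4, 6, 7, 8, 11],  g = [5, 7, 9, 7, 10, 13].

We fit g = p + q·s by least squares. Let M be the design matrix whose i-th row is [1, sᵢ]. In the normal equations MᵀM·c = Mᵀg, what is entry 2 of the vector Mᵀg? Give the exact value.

359

Entry 2 ↔ basis s, so (Mᵀg)_{2} = Σᵢ (s)·gᵢ = (1)·(5) + (4)·(7) + (6)·(9) + (7)·(7) + (8)·(10) + (11)·(13) = 359.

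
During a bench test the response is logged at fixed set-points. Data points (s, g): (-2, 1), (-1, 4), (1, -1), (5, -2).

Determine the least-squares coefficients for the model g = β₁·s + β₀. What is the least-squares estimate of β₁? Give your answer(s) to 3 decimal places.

Normal-equation sums: Σs·s = 31, Σs = 3, Σ1 = 4.
Moment sums: Σs·g = -17, Σg = 2.
det = 31·4 − 3² = 115.
β₁ = ((-17)·4 − 3·2)/115 = -74/115; β₀ = (31·2 − 3·(-17))/115 = 113/115.

β₁ = -0.643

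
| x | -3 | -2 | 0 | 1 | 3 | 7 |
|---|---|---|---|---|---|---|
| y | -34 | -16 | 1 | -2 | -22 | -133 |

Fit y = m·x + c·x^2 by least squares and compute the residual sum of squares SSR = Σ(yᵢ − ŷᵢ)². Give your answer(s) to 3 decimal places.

SSR = 3.783

Entries of AᵀA: Σx·x = 72, Σx·x^2 = 336, Σx^2·x^2 = 2580.
And Σx·y = -865, Σx^2·y = -7087.
det = 72·2580 − 336² = 72864.
m = ((-865)·2580 − 336·(-7087))/72864 = 12461/6072; c = (72·(-7087) − 336·(-865))/72864 = -9151/3036.
Residuals: -63/88, 163/1012, 1, -191/184, -2083/2024, 665/2024; SSR = 7657/2024.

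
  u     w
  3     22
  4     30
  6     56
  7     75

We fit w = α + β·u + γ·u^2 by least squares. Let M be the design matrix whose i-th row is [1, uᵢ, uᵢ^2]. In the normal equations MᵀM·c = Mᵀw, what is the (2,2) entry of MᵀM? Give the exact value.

Row 2 ↔ basis u, column 2 ↔ basis u, so (MᵀM)_{2,2} = Σᵢ (u)·(u) = (3)·(3) + (4)·(4) + (6)·(6) + (7)·(7) = 110.

110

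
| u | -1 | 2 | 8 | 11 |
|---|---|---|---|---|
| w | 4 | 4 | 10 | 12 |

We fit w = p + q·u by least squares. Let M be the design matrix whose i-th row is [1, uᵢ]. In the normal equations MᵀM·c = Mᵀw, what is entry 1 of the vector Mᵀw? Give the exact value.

30

Entry 1 ↔ basis 1, so (Mᵀw)_{1} = Σᵢ wᵢ = (1)·(4) + (1)·(4) + (1)·(10) + (1)·(12) = 30.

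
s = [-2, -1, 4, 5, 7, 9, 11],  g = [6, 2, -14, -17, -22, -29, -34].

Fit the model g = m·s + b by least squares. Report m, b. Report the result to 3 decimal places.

m = -3.075, b = -0.933

AᵀA·[m, b]ᵀ = Aᵀg reads: 297·m + 33·b = -944;  33·m + 7·b = -108.
(Σs·s = 297, Σs = 33, Σ1 = 7, Σs·g = -944, Σg = -108.)
Eliminating b: 7·(row 1) − 33·(row 2) gives 990·m = 7·(-944) − 33·(-108) = -3044, so m = -1522/495.
Then b = ((-108) − 33·(-1522/495))/7 = -14/15.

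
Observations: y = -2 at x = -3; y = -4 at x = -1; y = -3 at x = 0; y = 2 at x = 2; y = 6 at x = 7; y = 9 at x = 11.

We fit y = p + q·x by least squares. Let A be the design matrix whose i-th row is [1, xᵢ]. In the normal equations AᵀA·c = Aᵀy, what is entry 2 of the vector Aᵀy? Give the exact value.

155

Entry 2 ↔ basis x, so (Aᵀy)_{2} = Σᵢ (x)·yᵢ = (-3)·(-2) + (-1)·(-4) + (0)·(-3) + (2)·(2) + (7)·(6) + (11)·(9) = 155.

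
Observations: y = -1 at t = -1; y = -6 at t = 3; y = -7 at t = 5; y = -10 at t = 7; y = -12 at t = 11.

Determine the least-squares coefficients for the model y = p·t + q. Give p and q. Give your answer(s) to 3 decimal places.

Forming AᵀA = [[205, 25]; [25, 5]] and Aᵀy = [-254, -36]ᵀ gives AᵀA·[p, q]ᵀ = Aᵀy.
Determinant 205·5 − 25² = 400.
p = ((-254)·5 − 25·(-36))/400 = -37/40; q = (205·(-36) − 25·(-254))/400 = -103/40.

p = -0.925, q = -2.575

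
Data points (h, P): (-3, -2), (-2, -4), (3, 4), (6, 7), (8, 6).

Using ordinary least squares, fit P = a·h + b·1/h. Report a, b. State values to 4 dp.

a = 0.7975, b = 3.7417

Sums needed: Σh·h = 122, Σh·1/h = 5, Σ1/h·1/h = 33/64.
Moment sums: Σh·P = 116, Σ1/h·P = 71/12.
AᵀA·[a, b]ᵀ = AᵀP becomes [[122, 5]; [5, 33/64]]·[a, b]ᵀ = [116, 71/12]ᵀ.
Δ = 122·(33/64) − 5² = 1213/32.
a = (116·(33/64) − 5·(71/12))/(1213/32) = 2902/3639; b = (122·(71/12) − 5·116)/(1213/32) = 13616/3639.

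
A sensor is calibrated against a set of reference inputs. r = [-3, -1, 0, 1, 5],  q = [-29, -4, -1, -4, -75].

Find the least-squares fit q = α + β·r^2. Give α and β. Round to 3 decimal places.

Normal-equation sums: Σ1 = 5, Σr^2 = 36, Σr^2·r^2 = 708.
Moment sums: Σq = -113, Σr^2·q = -2144.
So XᵀX·[α, β]ᵀ = Xᵀq: [[5, 36]; [36, 708]]·[α, β]ᵀ = [-113, -2144]ᵀ.
Determinant 5·708 − 36² = 2244.
α = ((-113)·708 − 36·(-2144))/2244 = -235/187; β = (5·(-2144) − 36·(-113))/2244 = -1663/561.

α = -1.257, β = -2.964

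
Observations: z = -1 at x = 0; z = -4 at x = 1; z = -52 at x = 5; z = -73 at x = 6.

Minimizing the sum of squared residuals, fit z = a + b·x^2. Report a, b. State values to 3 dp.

With design matrix M, MᵀM = [[4, 62]; [62, 1922]] and Mᵀz = [-130, -3932]ᵀ.
Δ = 4·1922 − 62² = 3844.
a = ((-130)·1922 − 62·(-3932))/3844 = -49/31; b = (4·(-3932) − 62·(-130))/3844 = -1917/961.

a = -1.581, b = -1.995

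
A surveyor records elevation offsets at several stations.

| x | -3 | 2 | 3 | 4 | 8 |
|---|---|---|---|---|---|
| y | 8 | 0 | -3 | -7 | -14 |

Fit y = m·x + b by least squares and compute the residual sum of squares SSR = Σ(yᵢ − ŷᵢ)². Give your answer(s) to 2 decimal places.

SSR = 5.09

With design matrix A, AᵀA = [[102, 14]; [14, 5]] and Aᵀy = [-173, -16]ᵀ.
Determinant 102·5 − 14² = 314.
m = ((-173)·5 − 14·(-16))/314 = -641/314; b = (102·(-16) − 14·(-173))/314 = 395/157.
Residuals: -201/314, 246/157, 191/314, -212/157, -29/157; SSR = 1599/314.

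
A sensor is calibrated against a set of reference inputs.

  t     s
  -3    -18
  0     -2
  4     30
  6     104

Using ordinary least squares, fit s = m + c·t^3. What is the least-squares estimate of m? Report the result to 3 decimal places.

m = -2.983

Forming XᵀX = [[4, 253]; [253, 51481]] and Xᵀs = [114, 24870]ᵀ gives XᵀX·[m, c]ᵀ = Xᵀs.
Determinant 4·51481 − 253² = 141915.
m = (114·51481 − 253·24870)/141915 = -141092/47305; c = (4·24870 − 253·114)/141915 = 23546/47305.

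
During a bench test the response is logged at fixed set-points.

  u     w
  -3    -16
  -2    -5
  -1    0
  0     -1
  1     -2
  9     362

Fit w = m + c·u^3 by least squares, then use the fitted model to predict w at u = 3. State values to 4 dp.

ŵ = 12.1391

From the data, Σ1 = 6, Σu^3 = 694, Σu^3·u^3 = 532236.
Right-hand side: Σw = 338, Σu^3·w = 264368.
Normal equations: [[6, 694]; [694, 532236]]·[m, c]ᵀ = [338, 264368]ᵀ.
Eliminating c: 532236·(row 1) − 694·(row 2) gives 2711780·m = 532236·338 − 694·264368 = -3575624, so m = -893906/677945.
Then c = (264368 − 694·(-893906/677945))/532236 = 337909/677945.
At u = 3: ŵ = (-893906/677945)·(1) + (337909/677945)·(27) = 8229637/677945.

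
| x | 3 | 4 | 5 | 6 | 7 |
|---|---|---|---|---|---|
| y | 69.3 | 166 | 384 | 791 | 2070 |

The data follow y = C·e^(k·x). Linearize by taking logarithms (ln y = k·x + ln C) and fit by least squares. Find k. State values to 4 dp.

k = 0.8355

Taking logs, ln y = k·x + ln C, so regress ln y on x.
Σx = 25.0000, Σ(x)² = 135.0000, Σln y = 29.6097, Σx·ln y = 156.4034.
Equations: 135.0000·k + 25.0000·ln C = 156.4034;  25.0000·k + 5·ln C = 29.6097.
Δ = 135.0000·5 − (25.0000)² = 50.0000; k = (156.4034·5 − 25.0000·29.6097)/50.0000 = 0.83550, ln C = (135.0000·29.6097 − 25.0000·156.4034)/50.0000 = 1.74442.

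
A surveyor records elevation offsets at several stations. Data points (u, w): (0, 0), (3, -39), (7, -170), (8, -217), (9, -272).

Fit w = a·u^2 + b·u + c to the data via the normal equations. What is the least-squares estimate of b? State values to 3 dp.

From the data, Σu^2·u^2 = 13139, Σu^2·u = 1611, Σu^2 = 203, Σu·u = 203, Σu = 27, Σ1 = 5.
And Σu^2·w = -44601, Σu·w = -5491, Σw = -698.
Normal equations: [[13139, 1611, 203]; [1611, 203, 27]; [203, 27, 5]]·[a, b, c]ᵀ = [-44601, -5491, -698]ᵀ.
Solving the 3×3 system (Gaussian elimination) gives a = -383/132, b = -2281/572, c = -227/858.

b = -3.988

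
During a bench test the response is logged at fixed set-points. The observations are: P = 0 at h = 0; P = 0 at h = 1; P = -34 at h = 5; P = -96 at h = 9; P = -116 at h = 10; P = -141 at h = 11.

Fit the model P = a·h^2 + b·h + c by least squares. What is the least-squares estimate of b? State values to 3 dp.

b = -1.759

With design matrix M, MᵀM = [[31828, 3186, 328]; [3186, 328, 36]; [328, 36, 6]] and MᵀP = [-37287, -3745, -387]ᵀ.
Inverting the 3×3 Gram matrix, [a, b, c]ᵀ = [-15741/15638, -3929/2234, 16875/15638]ᵀ.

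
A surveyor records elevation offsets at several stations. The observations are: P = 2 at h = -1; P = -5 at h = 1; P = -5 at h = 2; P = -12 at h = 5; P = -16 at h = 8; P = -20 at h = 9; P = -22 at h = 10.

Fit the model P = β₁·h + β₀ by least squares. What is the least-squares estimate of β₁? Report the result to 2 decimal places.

From the data, Σh·h = 276, Σh = 34, Σ1 = 7.
Moment sums: Σh·P = -605, ΣP = -78.
Δ = 276·7 − 34² = 776.
β₁ = ((-605)·7 − 34·(-78))/776 = -1583/776; β₀ = (276·(-78) − 34·(-605))/776 = -479/388.

β₁ = -2.04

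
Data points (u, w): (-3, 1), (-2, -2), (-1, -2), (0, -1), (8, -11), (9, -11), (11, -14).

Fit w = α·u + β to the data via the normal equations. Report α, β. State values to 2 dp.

α = -1.01, β = -2.55

The normal equations are: 280·α + 22·β = -338;  22·α + 7·β = -40.
(Σu·u = 280, Σu = 22, Σ1 = 7, Σu·w = -338, Σw = -40.)
det = 280·7 − 22² = 1476.
α = ((-338)·7 − 22·(-40))/1476 = -743/738; β = (280·(-40) − 22·(-338))/1476 = -941/369.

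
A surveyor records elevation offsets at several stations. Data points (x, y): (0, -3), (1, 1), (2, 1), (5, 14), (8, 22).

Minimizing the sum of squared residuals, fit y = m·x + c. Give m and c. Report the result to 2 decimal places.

From the data, Σx·x = 94, Σx = 16, Σ1 = 5.
For Aᵀy: Σx·y = 249, Σy = 35.
So AᵀA·[m, c]ᵀ = Aᵀy: [[94, 16]; [16, 5]]·[m, c]ᵀ = [249, 35]ᵀ.
Determinant 94·5 − 16² = 214.
m = (249·5 − 16·35)/214 = 685/214; c = (94·35 − 16·249)/214 = -347/107.

m = 3.20, c = -3.24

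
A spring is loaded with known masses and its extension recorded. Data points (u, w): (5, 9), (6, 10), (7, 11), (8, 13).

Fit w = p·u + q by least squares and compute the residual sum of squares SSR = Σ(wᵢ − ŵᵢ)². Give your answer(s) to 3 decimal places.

Entries of XᵀX: Σu·u = 174, Σu = 26, Σ1 = 4.
Right-hand side: Σu·w = 286, Σw = 43.
Normal equations: [[174, 26]; [26, 4]]·[p, q]ᵀ = [286, 43]ᵀ.
Determinant 174·4 − 26² = 20.
p = (286·4 − 26·43)/20 = 13/10; q = (174·43 − 26·286)/20 = 23/10.
Residuals: 1/5, -1/10, -2/5, 3/10; SSR = 3/10.

SSR = 0.300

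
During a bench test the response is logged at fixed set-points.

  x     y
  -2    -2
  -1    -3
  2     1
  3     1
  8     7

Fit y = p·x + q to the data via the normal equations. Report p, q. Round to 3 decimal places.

p = 0.968, q = -1.135

Forming AᵀA = [[82, 10]; [10, 5]] and Aᵀy = [68, 4]ᵀ gives AᵀA·[p, q]ᵀ = Aᵀy.
Eliminating q: 5·(row 1) − 10·(row 2) gives 310·p = 5·68 − 10·4 = 300, so p = 30/31.
Then q = (4 − 10·(30/31))/5 = -176/155.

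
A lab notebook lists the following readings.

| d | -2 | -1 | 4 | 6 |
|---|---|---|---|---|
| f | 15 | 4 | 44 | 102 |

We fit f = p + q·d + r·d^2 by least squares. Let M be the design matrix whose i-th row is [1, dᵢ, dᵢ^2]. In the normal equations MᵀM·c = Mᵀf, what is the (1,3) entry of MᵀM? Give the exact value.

57

Row 1 ↔ basis 1, column 3 ↔ basis d^2, so (MᵀM)_{1,3} = Σᵢ d^2 = (1)·(4) + (1)·(1) + (1)·(16) + (1)·(36) = 57.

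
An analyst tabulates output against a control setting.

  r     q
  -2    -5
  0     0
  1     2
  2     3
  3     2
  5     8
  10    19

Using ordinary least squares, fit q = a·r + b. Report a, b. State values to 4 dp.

a = 1.9172, b = -1.0609

Sums needed: Σr·r = 143, Σr = 19, Σ1 = 7.
For Xᵀq: Σr·q = 254, Σq = 29.
Normal equations: [[143, 19]; [19, 7]]·[a, b]ᵀ = [254, 29]ᵀ.
Δ = 143·7 − 19² = 640.
a = (254·7 − 19·29)/640 = 1227/640; b = (143·29 − 19·254)/640 = -679/640.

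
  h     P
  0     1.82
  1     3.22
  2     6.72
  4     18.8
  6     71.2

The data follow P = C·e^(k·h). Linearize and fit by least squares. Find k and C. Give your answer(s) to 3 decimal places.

k = 0.605, C = 1.824

With ln Pᵢ as the transformed response and hᵢ as the regressor:
Σh = 13.0000, Σ(h)² = 57.0000, Σln P = 10.8727, Σh·ln P = 42.3079.
Equations: 57.0000·k + 13.0000·ln C = 42.3079;  13.0000·k + 5·ln C = 10.8727.
Slope k = (n·Σh·ln P − Σh·Σln P)/(n·Σ(h)² − (Σh)²) = (5·42.3079 − 13.0000·10.8727)/116.0000 = 0.60513; ln C = (Σln P − k·Σh)/n = 0.60119, so C = exp(0.60119) = 1.82429.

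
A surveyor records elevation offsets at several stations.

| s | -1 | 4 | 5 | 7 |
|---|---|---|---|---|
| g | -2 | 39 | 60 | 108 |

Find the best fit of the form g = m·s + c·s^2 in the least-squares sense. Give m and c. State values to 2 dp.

Sums needed: Σs·s = 91, Σs·s^2 = 531, Σs^2·s^2 = 3283.
Right-hand side: Σs·g = 1214, Σs^2·g = 7414.
So AᵀA·[m, c]ᵀ = Aᵀg: [[91, 531]; [531, 3283]]·[m, c]ᵀ = [1214, 7414]ᵀ.
Determinant 91·3283 − 531² = 16792.
m = (1214·3283 − 531·7414)/16792 = 6091/2099; c = (91·7414 − 531·1214)/16792 = 3755/2099.

m = 2.90, c = 1.79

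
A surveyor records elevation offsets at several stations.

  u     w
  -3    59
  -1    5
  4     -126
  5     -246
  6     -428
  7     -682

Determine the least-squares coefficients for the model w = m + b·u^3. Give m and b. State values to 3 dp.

m = 3.562, b = -1.999

Normal-equation sums: Σ1 = 6, Σu^3 = 720, Σu^3·u^3 = 184756.
Moment sums: Σw = -1418, Σu^3·w = -366786.
Normal equations: [[6, 720]; [720, 184756]]·[m, b]ᵀ = [-1418, -366786]ᵀ.
Δ = 6·184756 − 720² = 590136.
m = ((-1418)·184756 − 720·(-366786))/590136 = 262739/73767; b = (6·(-366786) − 720·(-1418))/590136 = -98313/49178.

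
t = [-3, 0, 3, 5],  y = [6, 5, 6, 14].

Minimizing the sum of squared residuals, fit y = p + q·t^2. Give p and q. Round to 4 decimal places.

p = 3.6205, q = 0.3841

Sums needed: Σ1 = 4, Σt^2 = 43, Σt^2·t^2 = 787.
And Σy = 31, Σt^2·y = 458.
det = 4·787 − 43² = 1299.
p = (31·787 − 43·458)/1299 = 4703/1299; q = (4·458 − 43·31)/1299 = 499/1299.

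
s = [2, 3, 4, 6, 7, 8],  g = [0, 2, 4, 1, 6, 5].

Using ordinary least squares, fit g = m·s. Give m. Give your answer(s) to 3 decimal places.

Entries of MᵀM: Σs·s = 178.
Moment sums: Σs·g = 110.
Normal equations: [[178]]·[m]ᵀ = [110]ᵀ.
m = 110/178 = 0.617978.

m = 0.618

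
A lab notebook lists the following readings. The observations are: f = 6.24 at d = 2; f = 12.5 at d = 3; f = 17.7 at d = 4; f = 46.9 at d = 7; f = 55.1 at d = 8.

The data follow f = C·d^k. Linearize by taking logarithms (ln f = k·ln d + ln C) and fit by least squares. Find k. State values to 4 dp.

Taking logs, ln f = k·ln d + ln C, so regress ln f on ln d.
Σln d = 7.2034, Σ(ln d)² = 11.7199, Σln f = 15.0874, Σln d·ln f = 23.8522.
Equations: 11.7199·k + 7.2034·ln C = 23.8522;  7.2034·k + 5·ln C = 15.0874.
Slope k = (n·Σln d·ln f − Σln d·Σln f)/(n·Σ(ln d)² − (Σln d)²) = (5·23.8522 − 7.2034·15.0874)/6.7102 = 1.57673; ln C = (Σln f − k·Σln d)/n = 0.74593.

k = 1.5767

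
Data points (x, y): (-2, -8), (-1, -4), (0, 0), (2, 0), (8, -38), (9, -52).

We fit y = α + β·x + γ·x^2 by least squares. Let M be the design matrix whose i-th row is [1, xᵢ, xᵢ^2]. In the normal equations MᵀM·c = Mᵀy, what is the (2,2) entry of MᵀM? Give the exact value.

154

Row 2 ↔ basis x, column 2 ↔ basis x, so (MᵀM)_{2,2} = Σᵢ (x)·(x) = (-2)·(-2) + (-1)·(-1) + (0)·(0) + (2)·(2) + (8)·(8) + (9)·(9) = 154.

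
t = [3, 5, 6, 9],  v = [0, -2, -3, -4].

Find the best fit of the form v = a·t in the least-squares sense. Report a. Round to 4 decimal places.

a = -0.4238

Sums needed: Σt·t = 151.
For Aᵀv: Σt·v = -64.
Normal equations: [[151]]·[a]ᵀ = [-64]ᵀ.
Hence a = -64 / 151 ≈ -0.423841.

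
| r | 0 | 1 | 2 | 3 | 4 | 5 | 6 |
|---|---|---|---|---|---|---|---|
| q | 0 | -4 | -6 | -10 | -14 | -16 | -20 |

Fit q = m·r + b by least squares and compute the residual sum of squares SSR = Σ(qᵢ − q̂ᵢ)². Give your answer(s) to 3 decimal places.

SSR = 1.714

Setting ∂/∂m … = 0 gives: 91·m + 21·b = -302;  21·m + 7·b = -70.
Determinant 91·7 − 21² = 196.
m = ((-302)·7 − 21·(-70))/196 = -23/7; b = (91·(-70) − 21·(-302))/196 = -1/7.
Residuals: 1/7, -4/7, 5/7, 0, -5/7, 4/7, -1/7; SSR = 12/7.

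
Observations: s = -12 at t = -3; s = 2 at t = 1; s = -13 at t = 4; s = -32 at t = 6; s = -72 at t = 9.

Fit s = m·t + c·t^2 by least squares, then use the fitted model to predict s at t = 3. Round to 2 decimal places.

ŝ = -6.38

The normal system XᵀX·[m, c]ᵀ = Xᵀs is [[143, 983]; [983, 8195]]·[m, c]ᵀ = [-854, -7298]ᵀ.
Δ = 143·8195 − 983² = 205596.
m = ((-854)·8195 − 983·(-7298))/205596 = 14617/17133; c = (143·(-7298) − 983·(-854))/205596 = -17011/17133.
At t = 3: ŝ = (14617/17133)·(3) + (-17011/17133)·(9) = -36416/5711.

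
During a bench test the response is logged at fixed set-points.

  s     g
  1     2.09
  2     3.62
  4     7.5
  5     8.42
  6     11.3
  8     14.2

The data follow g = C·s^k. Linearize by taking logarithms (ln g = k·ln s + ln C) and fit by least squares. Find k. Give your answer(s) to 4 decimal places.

k = 0.9344

Taking logs, ln g = k·ln s + ln C, so regress ln g on ln s.
Sums: Σln s = 7.5601, Σ(ln s)² = 12.5270, Σln g = 11.2472, Σln s·ln g = 16.9760.
Normal system: [[12.5270, 7.5601]; [7.5601, 6]]·[k, ln C]ᵀ = [16.9760, 11.2472]ᵀ.
Slope k = (n·Σln s·ln g − Σln s·Σln g)/(n·Σ(ln s)² − (Σln s)²) = (6·16.9760 − 7.5601·11.2472)/18.0074 = 0.93440; ln C = (Σln g − k·Σln s)/n = 0.69717.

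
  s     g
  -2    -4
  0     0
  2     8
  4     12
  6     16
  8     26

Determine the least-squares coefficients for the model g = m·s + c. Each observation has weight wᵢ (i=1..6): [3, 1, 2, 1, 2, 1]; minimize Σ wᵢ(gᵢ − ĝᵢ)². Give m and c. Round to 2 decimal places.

m = 2.76, c = 1.33

Sums needed: Σwᵢ·s·s = 172, Σwᵢ·s = 22, Σwᵢ·1 = 10.
Right-hand side: Σwᵢ·s·g = 504, Σwᵢ·g = 74.
Eliminating c: 10·(row 1) − 22·(row 2) gives 1236·m = 10·504 − 22·74 = 3412, so m = 853/309.
Then c = (74 − 22·(853/309))/10 = 410/309.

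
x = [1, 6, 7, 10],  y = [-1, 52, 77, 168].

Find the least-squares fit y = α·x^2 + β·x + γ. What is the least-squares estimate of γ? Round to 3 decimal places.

From the data, Σx^2·x^2 = 13698, Σx^2·x = 1560, Σx^2 = 186, Σx·x = 186, Σx = 24, Σ1 = 4.
Right-hand side: Σx^2·y = 22444, Σx·y = 2530, Σy = 296.
MᵀM·[α, β, γ]ᵀ = Mᵀy becomes [[13698, 1560, 186]; [1560, 186, 24]; [186, 24, 4]]·[α, β, γ]ᵀ = [22444, 2530, 296]ᵀ.
Row-reducing yields α = 4964/2487, β = -7829/2487, γ = 62/829.

γ = 0.075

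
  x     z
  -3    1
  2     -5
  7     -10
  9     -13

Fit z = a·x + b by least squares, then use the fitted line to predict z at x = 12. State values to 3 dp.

ẑ = -16.141

Compute the Gram sums: Σx·x = 143, Σx = 15, Σ1 = 4.
Moment sums: Σx·z = -200, Σz = -27.
So AᵀA·[a, b]ᵀ = Aᵀz: [[143, 15]; [15, 4]]·[a, b]ᵀ = [-200, -27]ᵀ.
Δ = 143·4 − 15² = 347.
a = ((-200)·4 − 15·(-27))/347 = -395/347; b = (143·(-27) − 15·(-200))/347 = -861/347.
At x = 12: ẑ = (-395/347)·(12) + (-861/347)·(1) = -5601/347.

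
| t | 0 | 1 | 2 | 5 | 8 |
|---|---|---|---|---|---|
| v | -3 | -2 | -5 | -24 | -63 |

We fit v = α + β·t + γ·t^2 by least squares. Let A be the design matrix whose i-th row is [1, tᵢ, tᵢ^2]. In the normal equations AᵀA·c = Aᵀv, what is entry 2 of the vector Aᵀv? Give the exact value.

-636

Entry 2 ↔ basis t, so (Aᵀv)_{2} = Σᵢ (t)·vᵢ = (0)·(-3) + (1)·(-2) + (2)·(-5) + (5)·(-24) + (8)·(-63) = -636.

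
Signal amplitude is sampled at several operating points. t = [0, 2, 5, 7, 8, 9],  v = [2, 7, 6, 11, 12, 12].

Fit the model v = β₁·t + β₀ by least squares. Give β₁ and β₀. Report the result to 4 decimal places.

β₁ = 1.0610, β₀ = 2.8515

The normal system AᵀA·[β₁, β₀]ᵀ = Aᵀv is [[223, 31]; [31, 6]]·[β₁, β₀]ᵀ = [325, 50]ᵀ.
Determinant 223·6 − 31² = 377.
β₁ = (325·6 − 31·50)/377 = 400/377; β₀ = (223·50 − 31·325)/377 = 1075/377.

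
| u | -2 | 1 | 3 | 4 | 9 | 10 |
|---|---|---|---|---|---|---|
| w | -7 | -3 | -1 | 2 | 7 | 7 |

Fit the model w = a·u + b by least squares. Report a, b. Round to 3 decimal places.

a = 1.200, b = -4.165

Forming MᵀM = [[211, 25]; [25, 6]] and Mᵀw = [149, 5]ᵀ gives MᵀM·[a, b]ᵀ = Mᵀw.
Δ = 211·6 − 25² = 641.
a = (149·6 − 25·5)/641 = 769/641; b = (211·5 − 25·149)/641 = -2670/641.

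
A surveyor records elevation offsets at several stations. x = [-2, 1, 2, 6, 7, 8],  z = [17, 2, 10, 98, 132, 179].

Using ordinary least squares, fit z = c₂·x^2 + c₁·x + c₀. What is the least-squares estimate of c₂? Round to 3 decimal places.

c₂ = 3.001

From the data, Σx^2·x^2 = 7826, Σx^2·x = 1072, Σx^2 = 158, Σx·x = 158, Σx = 22, Σ1 = 6.
For Mᵀz: Σx^2·z = 21562, Σx·z = 2932, Σz = 438.
Normal equations: [[7826, 1072, 158]; [1072, 158, 22]; [158, 22, 6]]·[c₂, c₁, c₀]ᵀ = [21562, 2932, 438]ᵀ.
Inverting the 3×3 Gram matrix, [c₂, c₁, c₀]ᵀ = [91667/30549, -60172/30549, 12270/10183]ᵀ.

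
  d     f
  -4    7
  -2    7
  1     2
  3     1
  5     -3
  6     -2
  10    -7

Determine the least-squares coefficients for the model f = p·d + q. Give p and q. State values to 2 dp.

The normal equations are: 191·p + 19·q = -134;  19·p + 7·q = 5.
(Σd·d = 191, Σd = 19, Σ1 = 7, Σd·f = -134, Σf = 5.)
Eliminating q: 7·(row 1) − 19·(row 2) gives 976·p = 7·(-134) − 19·5 = -1033, so p = -1033/976.
Then q = (5 − 19·(-1033/976))/7 = 3501/976.

p = -1.06, q = 3.59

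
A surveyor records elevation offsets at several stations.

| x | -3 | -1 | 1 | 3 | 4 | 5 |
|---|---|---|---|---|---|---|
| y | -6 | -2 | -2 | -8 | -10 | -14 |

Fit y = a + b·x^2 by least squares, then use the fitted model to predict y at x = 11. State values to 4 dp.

Entries of AᵀA: Σ1 = 6, Σx^2 = 61, Σx^2·x^2 = 1045.
For Aᵀy: Σy = -42, Σx^2·y = -640.
AᵀA·[a, b]ᵀ = Aᵀy becomes [[6, 61]; [61, 1045]]·[a, b]ᵀ = [-42, -640]ᵀ.
Eliminating b: 1045·(row 1) − 61·(row 2) gives 2549·a = 1045·(-42) − 61·(-640) = -4850, so a = -4850/2549.
Then b = ((-640) − 61·(-4850/2549))/1045 = -1278/2549.
At x = 11: ŷ = (-4850/2549)·(1) + (-1278/2549)·(121) = -159488/2549.

ŷ = -62.5689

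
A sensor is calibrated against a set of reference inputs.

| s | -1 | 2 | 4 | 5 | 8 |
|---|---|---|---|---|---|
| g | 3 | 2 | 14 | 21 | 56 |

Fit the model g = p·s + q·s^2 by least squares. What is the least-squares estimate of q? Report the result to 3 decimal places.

q = 0.956

XᵀX·[p, q]ᵀ = Xᵀg reads: 110·p + 708·q = 610;  708·p + 4994·q = 4344.
(Σs·s = 110, Σs·s^2 = 708, Σs^2·s^2 = 4994, Σs·g = 610, Σs^2·g = 4344.)
Δ = 110·4994 − 708² = 48076.
p = (610·4994 − 708·4344)/48076 = -7303/12019; q = (110·4344 − 708·610)/48076 = 11490/12019.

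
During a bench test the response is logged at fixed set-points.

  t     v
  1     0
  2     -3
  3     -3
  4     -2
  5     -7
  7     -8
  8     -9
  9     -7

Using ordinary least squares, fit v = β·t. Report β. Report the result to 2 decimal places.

From the data, Σt·t = 249.
And Σt·v = -249.
β = (-249)/249 = -1.

β = -1.00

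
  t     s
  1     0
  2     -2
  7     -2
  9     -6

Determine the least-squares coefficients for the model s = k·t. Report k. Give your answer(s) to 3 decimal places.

k = -0.533

The normal equations are: 135·k = -72.
Hence k = -72 / 135 ≈ -0.533333.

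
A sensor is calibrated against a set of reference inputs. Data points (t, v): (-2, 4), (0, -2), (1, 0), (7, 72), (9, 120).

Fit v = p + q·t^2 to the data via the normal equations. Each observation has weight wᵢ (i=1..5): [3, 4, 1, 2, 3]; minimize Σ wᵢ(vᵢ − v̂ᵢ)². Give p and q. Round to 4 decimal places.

From the data, Σwᵢ·1 = 13, Σwᵢ·t^2 = 354, Σwᵢ·t^2·t^2 = 24534.
Moment sums: Σwᵢ·v = 508, Σwᵢ·t^2·v = 36264.
So AᵀWA·[p, q]ᵀ = AᵀWv: [[13, 354]; [354, 24534]]·[p, q]ᵀ = [508, 36264]ᵀ.
Δ = 13·24534 − 354² = 193626.
p = (508·24534 − 354·36264)/193626 = -20788/10757; q = (13·36264 − 354·508)/193626 = 16200/10757.

p = -1.9325, q = 1.5060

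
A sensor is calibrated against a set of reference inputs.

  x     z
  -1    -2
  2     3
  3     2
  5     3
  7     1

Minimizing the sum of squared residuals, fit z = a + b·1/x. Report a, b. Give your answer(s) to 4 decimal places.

a = 1.2839, b = 3.2946

The normal equations are: 5·a + (37/210)·b = 7;  (37/210)·a + (62689/44100)·b = 1031/210.
(Σ1 = 5, Σ1/x = 37/210, Σ1/x·1/x = 62689/44100, Σz = 7, Σ1/x·z = 1031/210.)
Determinant 5·(62689/44100) − (37/210)² = 78019/11025.
a = (7·(62689/44100) − (37/210)·(1031/210))/(78019/11025) = 100169/78019; b = (5·(1031/210) − (37/210)·7)/(78019/11025) = 257040/78019.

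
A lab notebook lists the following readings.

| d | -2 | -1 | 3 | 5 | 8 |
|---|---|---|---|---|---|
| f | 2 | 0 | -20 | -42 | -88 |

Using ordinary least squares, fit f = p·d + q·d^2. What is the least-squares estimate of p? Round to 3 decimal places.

p = -3.321

Setting ∂/∂p … = 0 gives: 103·p + 655·q = -978;  655·p + 4819·q = -6854.
Eliminating q: 4819·(row 1) − 655·(row 2) gives 67332·p = 4819·(-978) − 655·(-6854) = -223612, so p = -55903/16833.
Then q = ((-6854) − 655·(-55903/16833))/4819 = -16343/16833.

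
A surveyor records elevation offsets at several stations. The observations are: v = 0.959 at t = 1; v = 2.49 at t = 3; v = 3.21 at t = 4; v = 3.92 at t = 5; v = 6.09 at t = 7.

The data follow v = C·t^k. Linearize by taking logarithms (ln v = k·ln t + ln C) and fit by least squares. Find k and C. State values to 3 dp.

Linearized form: ln v = k·ln t + ln C. From the 5 transformed points,
Σln t = 6.0403, Σ(ln t)² = 9.5056, Σln v = 5.2094, Σln t·ln v = 8.3333.
Equations: 9.5056·k + 6.0403·ln C = 8.3333;  6.0403·k + 5·ln C = 5.2094.
Δ = 9.5056·5 − (6.0403)² = 11.0434; k = (8.3333·5 − 6.0403·5.2094)/11.0434 = 0.92363, ln C = (9.5056·5.2094 − 6.0403·8.3333)/11.0434 = -0.07390, so C = exp(-0.07390) = 0.92876.

k = 0.924, C = 0.929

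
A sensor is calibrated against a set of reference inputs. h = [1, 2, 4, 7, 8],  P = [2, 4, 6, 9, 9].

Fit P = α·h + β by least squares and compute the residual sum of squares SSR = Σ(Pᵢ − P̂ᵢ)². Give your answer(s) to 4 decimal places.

SSR = 1.1989

Forming AᵀA = [[134, 22]; [22, 5]] and AᵀP = [169, 30]ᵀ gives AᵀA·[α, β]ᵀ = AᵀP.
Δ = 134·5 − 22² = 186.
α = (169·5 − 22·30)/186 = 185/186; β = (134·30 − 22·169)/186 = 151/93.
Residuals: -115/186, 12/31, 37/93, 77/186, -18/31; SSR = 223/186.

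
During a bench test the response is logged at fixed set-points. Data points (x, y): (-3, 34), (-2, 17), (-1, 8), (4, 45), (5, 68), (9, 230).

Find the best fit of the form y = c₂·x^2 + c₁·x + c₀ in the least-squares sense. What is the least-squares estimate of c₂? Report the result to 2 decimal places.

Forming AᵀA = [[7540, 882, 136]; [882, 136, 12]; [136, 12, 6]] and Aᵀy = [21432, 2446, 402]ᵀ gives AᵀA·[c₂, c₁, c₀]ᵀ = Aᵀy.
Row-reducing yields c₂ = 283665/95341, c₁ = -147194/95341, c₀ = 252495/95341.

c₂ = 2.98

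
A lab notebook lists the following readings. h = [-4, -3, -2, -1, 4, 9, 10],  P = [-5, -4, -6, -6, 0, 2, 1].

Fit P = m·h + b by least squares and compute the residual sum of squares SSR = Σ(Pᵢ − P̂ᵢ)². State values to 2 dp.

From the data, Σh·h = 227, Σh = 13, Σ1 = 7.
Moment sums: Σh·P = 78, ΣP = -18.
Determinant 227·7 − 13² = 1420.
m = (78·7 − 13·(-18))/1420 = 39/71; b = (227·(-18) − 13·78)/1420 = -255/71.
Residuals: 56/71, 88/71, -93/71, -132/71, 99/71, 46/71, -64/71; SSR = 746/71.

SSR = 10.51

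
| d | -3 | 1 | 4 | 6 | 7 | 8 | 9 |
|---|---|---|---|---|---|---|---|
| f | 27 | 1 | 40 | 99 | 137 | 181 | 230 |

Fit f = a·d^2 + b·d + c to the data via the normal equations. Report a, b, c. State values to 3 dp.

The normal system MᵀM·[a, b, c]ᵀ = Mᵀf is [[14692, 1838, 256]; [1838, 256, 32]; [256, 32, 7]]·[a, b, c]ᵀ = [41375, 5151, 715]ᵀ.
Row-reducing yields a = 17873/6002, b = -17383/18006, c = -21137/9003.

a = 2.978, b = -0.965, c = -2.348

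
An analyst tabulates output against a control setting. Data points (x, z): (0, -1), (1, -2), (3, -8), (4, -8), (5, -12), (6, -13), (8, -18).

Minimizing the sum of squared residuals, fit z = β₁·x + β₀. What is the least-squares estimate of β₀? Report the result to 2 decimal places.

Entries of AᵀA: Σx·x = 151, Σx = 27, Σ1 = 7.
And Σx·z = -340, Σz = -62.
Δ = 151·7 − 27² = 328.
β₁ = ((-340)·7 − 27·(-62))/328 = -353/164; β₀ = (151·(-62) − 27·(-340))/328 = -91/164.

β₀ = -0.55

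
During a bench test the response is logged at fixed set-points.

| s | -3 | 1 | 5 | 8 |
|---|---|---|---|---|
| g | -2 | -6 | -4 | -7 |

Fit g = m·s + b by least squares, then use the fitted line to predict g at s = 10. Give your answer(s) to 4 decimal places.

ĝ = -7.2545

The normal system XᵀX·[m, b]ᵀ = Xᵀg is [[99, 11]; [11, 4]]·[m, b]ᵀ = [-76, -19]ᵀ.
Determinant 99·4 − 11² = 275.
m = ((-76)·4 − 11·(-19))/275 = -19/55; b = (99·(-19) − 11·(-76))/275 = -19/5.
At s = 10: ĝ = (-19/55)·(10) + (-19/5)·(1) = -399/55.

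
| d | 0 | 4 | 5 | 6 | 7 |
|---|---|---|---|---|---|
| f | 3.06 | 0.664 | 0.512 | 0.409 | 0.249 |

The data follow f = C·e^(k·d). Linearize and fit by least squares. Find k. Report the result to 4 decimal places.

Let Y = ln f. Fitting Y = k·d + ln C by least squares:
Σd = 22.0000, Σ(d)² = 126.0000, Σln f = -2.2448, Σd·ln f = -20.0814.
Equations: 126.0000·k + 22.0000·ln C = -20.0814;  22.0000·k + 5·ln C = -2.2448.
Solving (det = 146.0000): k = -0.34946, ln C = 1.08864.

k = -0.3495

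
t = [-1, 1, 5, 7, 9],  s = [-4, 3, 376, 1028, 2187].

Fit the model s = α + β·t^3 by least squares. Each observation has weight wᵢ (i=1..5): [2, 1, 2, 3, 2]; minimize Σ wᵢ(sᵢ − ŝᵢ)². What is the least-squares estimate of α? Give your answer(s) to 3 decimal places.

Setting ∂/∂α … = 0 gives: 10·α + 2736·β = 8205;  2736·α + 1447082·β = 4340469.
det = 10·1447082 − 2736² = 6985124.
α = (8205·1447082 − 2736·4340469)/6985124 = -1107687/3492562; β = (10·4340469 − 2736·8205)/6985124 = 10477905/3492562.

α = -0.317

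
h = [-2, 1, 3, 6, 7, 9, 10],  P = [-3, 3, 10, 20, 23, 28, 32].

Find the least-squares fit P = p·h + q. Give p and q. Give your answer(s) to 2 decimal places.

Sums needed: Σh·h = 280, Σh = 34, Σ1 = 7.
For MᵀP: Σh·P = 892, ΣP = 113.
MᵀM·[p, q]ᵀ = MᵀP becomes [[280, 34]; [34, 7]]·[p, q]ᵀ = [892, 113]ᵀ.
Eliminating q: 7·(row 1) − 34·(row 2) gives 804·p = 7·892 − 34·113 = 2402, so p = 1201/402.
Then q = (113 − 34·(1201/402))/7 = 328/201.

p = 2.99, q = 1.63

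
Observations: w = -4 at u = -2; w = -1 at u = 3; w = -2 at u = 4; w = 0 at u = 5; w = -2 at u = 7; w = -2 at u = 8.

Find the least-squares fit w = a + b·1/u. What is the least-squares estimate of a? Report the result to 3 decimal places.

Setting ∂/∂a … = 0 gives: 6·a + (463/840)·b = -11;  (463/840)·a + (352549/705600)·b = 53/84.
Δ = 6·(352549/705600) − (463/840)² = 76037/28224.
a = ((-11)·(352549/705600) − (463/840)·(53/84))/(76037/28224) = -4123429/1900925; b = (6·(53/84) − (463/840)·(-11))/(76037/28224) = 1389864/380185.

a = -2.169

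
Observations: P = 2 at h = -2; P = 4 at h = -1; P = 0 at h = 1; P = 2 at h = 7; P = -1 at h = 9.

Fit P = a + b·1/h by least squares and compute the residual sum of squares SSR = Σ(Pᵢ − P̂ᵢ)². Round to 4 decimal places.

SSR = 6.3572

From the data, Σ1 = 5, Σ1/h = -31/126, Σ1/h·1/h = 36241/15876.
And ΣP = 7, Σ1/h·P = -304/63.
det = 5·(36241/15876) − (-31/126)² = 45061/3969.
a = (7·(36241/15876) − (-31/126)·(-304/63))/(45061/3969) = 234839/180244; b = (5·(-304/63) − (-31/126)·7)/(45061/3969) = -177849/90122.
Residuals: -13050/45061, 130439/180244, 120859/180244, 176463/180244, -375561/180244; SSR = 1145843/180244.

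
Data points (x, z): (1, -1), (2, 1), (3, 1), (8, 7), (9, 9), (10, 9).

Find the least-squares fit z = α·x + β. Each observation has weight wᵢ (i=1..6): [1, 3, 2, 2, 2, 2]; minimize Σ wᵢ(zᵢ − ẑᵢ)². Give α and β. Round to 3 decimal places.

AᵀWA·[α, β]ᵀ = AᵀWz reads: 521·α + 67·β = 465;  67·α + 12·β = 54.
(Σwᵢ·x·x = 521, Σwᵢ·x = 67, Σwᵢ·1 = 12, Σwᵢ·x·z = 465, Σwᵢ·z = 54.)
Eliminating β: 12·(row 1) − 67·(row 2) gives 1763·α = 12·465 − 67·54 = 1962, so α = 1962/1763.
Then β = (54 − 67·(1962/1763))/12 = -3021/1763.

α = 1.113, β = -1.714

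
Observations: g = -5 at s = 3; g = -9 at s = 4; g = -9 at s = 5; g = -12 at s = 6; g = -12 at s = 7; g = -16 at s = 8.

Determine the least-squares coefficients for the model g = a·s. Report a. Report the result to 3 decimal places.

a = -1.910

The normal system XᵀX·[a]ᵀ = Xᵀg is [[199]]·[a]ᵀ = [-380]ᵀ.
a = (-380)/199 = -1.90955.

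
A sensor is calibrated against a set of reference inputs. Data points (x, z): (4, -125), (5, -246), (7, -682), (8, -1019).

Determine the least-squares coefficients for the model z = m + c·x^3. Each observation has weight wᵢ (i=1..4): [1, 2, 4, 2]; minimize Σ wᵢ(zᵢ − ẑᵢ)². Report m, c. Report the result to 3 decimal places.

m = 3.185, c = -1.997

The normal equations are: 9·m + 2710·c = -5383;  2710·m + 1030230·c = -2048660.
Δ = 9·1030230 − 2710² = 1927970.
m = ((-5383)·1030230 − 2710·(-2048660))/1927970 = 614051/192797; c = (9·(-2048660) − 2710·(-5383))/1927970 = -385001/192797.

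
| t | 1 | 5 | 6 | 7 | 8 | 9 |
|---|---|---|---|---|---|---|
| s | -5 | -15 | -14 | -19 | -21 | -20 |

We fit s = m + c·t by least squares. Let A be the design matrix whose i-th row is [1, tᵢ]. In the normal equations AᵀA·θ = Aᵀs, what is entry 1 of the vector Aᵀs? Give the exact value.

-94

Entry 1 ↔ basis 1, so (Aᵀs)_{1} = Σᵢ sᵢ = (1)·(-5) + (1)·(-15) + (1)·(-14) + (1)·(-19) + (1)·(-21) + (1)·(-20) = -94.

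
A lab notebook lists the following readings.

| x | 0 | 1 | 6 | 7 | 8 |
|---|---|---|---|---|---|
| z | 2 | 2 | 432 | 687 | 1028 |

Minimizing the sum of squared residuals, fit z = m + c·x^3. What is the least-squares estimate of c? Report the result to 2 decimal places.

From the data, Σ1 = 5, Σx^3 = 1072, Σx^3·x^3 = 426450.
Moment sums: Σz = 2151, Σx^3·z = 855291.
det = 5·426450 − 1072² = 983066.
m = (2151·426450 − 1072·855291)/983066 = 210999/491533; c = (5·855291 − 1072·2151)/983066 = 1970583/983066.

c = 2.00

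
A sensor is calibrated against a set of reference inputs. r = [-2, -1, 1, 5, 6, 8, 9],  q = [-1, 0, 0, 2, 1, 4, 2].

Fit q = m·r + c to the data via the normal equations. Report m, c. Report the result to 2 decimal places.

m = 0.33, c = -0.09

Compute the Gram sums: Σr·r = 212, Σr = 26, Σ1 = 7.
Moment sums: Σr·q = 68, Σq = 8.
Normal equations: [[212, 26]; [26, 7]]·[m, c]ᵀ = [68, 8]ᵀ.
Determinant 212·7 − 26² = 808.
m = (68·7 − 26·8)/808 = 67/202; c = (212·8 − 26·68)/808 = -9/101.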